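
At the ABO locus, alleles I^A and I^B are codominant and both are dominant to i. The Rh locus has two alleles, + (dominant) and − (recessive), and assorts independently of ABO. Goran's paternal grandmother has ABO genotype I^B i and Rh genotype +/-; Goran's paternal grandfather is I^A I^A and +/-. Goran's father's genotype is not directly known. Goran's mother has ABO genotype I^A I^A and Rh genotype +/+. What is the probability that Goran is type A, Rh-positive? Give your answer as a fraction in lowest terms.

3/4

Goran's father's ABO genotype from I^B i × I^A I^A: 1/2 I^A I^B, 1/2 I^A i.
Crossing each possibility with the mother I^A I^A and summing P(type A): 1/2·1/2 + 1/2·1 = 3/4.
Similarly for Rh via the father's Rh distribution: P(Rh+) = 1.
Independent loci: 3/4 × 1 = 3/4.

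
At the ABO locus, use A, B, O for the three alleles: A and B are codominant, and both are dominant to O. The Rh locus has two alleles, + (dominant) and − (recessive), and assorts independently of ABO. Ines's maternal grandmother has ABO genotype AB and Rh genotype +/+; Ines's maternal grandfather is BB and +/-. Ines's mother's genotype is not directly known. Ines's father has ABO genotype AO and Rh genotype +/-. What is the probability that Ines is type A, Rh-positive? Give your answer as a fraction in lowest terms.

7/32

Ines's mother's ABO genotype from AB × BB: 1/2 AB, 1/2 BB.
Crossing each possibility with the father AO and summing P(type A): 1/2·1/2 + 1/2·0 = 1/4.
Similarly for Rh via the mother's Rh distribution: P(Rh+) = 7/8.
Independent loci: 1/4 × 7/8 = 7/32.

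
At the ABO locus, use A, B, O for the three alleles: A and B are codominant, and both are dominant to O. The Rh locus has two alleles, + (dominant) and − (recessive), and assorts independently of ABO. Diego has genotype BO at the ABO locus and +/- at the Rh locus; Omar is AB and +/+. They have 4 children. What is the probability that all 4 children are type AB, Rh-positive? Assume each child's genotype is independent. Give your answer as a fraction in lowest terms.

ABO cross BO × AB → 1/4 A, 1/2 B, 1/4 AB.
Rh cross +/- × +/+ → 1 Rh+; so P(type AB, Rh-positive) = 1/4 × 1 = 1/4 per child.
All 4 independent: (1/4)^4 = 1/256.

1/256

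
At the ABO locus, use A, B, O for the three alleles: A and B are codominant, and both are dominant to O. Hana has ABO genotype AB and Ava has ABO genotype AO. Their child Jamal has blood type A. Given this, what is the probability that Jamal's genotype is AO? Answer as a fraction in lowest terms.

1/2

Cross AB × AO → 1/4 AA, 1/4 AB, 1/4 AO, 1/4 BO.
Type-A genotypes among offspring: AA (1/4), AO (1/4); total 1/2.
P(AO | type A) = (1/4) / (1/2) = 1/2.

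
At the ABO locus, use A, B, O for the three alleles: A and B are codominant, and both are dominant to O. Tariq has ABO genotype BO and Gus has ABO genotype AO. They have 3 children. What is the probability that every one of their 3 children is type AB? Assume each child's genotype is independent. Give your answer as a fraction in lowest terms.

1/64

ABO cross BO × AO → 1/4 O, 1/4 A, 1/4 B, 1/4 AB.
So P(type AB) = 1/4 per child.
All 3 independent: (1/4)^3 = 1/64.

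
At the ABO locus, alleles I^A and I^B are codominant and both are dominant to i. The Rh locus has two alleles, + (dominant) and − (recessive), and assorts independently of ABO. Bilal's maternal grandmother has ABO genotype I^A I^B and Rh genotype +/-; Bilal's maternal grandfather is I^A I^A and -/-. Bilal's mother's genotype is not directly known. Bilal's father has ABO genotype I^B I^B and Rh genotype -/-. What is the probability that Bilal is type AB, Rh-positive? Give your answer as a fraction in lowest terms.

3/16

Bilal's mother's ABO genotype from I^A I^B × I^A I^A: 1/2 I^A I^A, 1/2 I^A I^B.
Crossing each possibility with the father I^B I^B and summing P(type AB): 1/2·1 + 1/2·1/2 = 3/4.
Similarly for Rh via the mother's Rh distribution: P(Rh+) = 1/4.
Independent loci: 3/4 × 1/4 = 3/16.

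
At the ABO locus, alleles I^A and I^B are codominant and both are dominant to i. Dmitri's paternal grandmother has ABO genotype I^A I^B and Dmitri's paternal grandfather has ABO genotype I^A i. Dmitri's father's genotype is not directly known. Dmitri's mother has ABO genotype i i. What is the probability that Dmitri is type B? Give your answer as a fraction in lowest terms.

Dmitri's father's ABO genotype from I^A I^B × I^A i: 1/4 I^A I^A, 1/4 I^A I^B, 1/4 I^A i, 1/4 I^B i.
Crossing each possibility with the mother i i and summing P(type B): 1/4·0 + 1/4·1/2 + 1/4·0 + 1/4·1/2 = 1/4.

1/4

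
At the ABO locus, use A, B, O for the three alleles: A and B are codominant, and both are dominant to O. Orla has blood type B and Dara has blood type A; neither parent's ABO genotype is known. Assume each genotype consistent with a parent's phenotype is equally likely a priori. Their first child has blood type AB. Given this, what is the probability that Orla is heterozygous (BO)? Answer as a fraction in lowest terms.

1/3

Possible genotypes: Orla ∈ {BB, BO}; Dara ∈ {AA, AO}.
Weight each parental genotype pair by prior × P(type-AB child):
  BB × AA: posterior weight 4/9.
  BB × AO: posterior weight 2/9.
  BO × AA: posterior weight 2/9.
  BO × AO: posterior weight 1/9.
Sum the posterior weight over pairs where Orla is BO: 1/3.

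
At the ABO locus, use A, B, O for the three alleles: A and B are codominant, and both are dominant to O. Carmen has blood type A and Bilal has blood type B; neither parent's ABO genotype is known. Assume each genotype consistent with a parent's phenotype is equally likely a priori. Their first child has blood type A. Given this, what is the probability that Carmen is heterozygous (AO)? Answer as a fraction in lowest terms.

Possible genotypes: Carmen ∈ {AA, AO}; Bilal ∈ {BB, BO}.
Weight each parental genotype pair by prior × P(type-A child):
  AA × BO: posterior weight 2/3.
  AO × BO: posterior weight 1/3.
Sum the posterior weight over pairs where Carmen is AO: 1/3.

1/3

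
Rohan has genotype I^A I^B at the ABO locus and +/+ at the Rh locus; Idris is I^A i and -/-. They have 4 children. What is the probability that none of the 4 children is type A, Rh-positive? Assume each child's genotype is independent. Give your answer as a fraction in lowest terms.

ABO cross I^A I^B × I^A i → 1/2 A, 1/4 B, 1/4 AB.
Rh cross +/+ × -/- → 1 Rh+; so P(type A, Rh-positive) = 1/2 × 1 = 1/2 per child.
P(not type A, Rh-positive) = 1/2 for one child; (1/2)^4 = 1/16.

1/16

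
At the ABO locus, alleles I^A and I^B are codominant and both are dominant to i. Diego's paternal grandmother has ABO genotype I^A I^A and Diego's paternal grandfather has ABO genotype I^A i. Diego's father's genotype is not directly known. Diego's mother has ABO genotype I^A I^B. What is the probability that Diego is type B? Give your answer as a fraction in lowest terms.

1/8

Diego's father's ABO genotype from I^A I^A × I^A i: 1/2 I^A I^A, 1/2 I^A i.
Crossing each possibility with the mother I^A I^B and summing P(type B): 1/2·0 + 1/2·1/4 = 1/8.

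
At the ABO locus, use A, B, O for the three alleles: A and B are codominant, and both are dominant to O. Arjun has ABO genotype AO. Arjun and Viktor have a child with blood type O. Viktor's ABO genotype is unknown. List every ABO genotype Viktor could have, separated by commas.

For each candidate genotype of Viktor, check whether crossing it with AO can produce every observed child phenotype.
  AA → possible child types {A} ✗
  AB → possible child types {A, B, AB} ✗
  AO → possible child types {O, A} ✓
  BB → possible child types {B, AB} ✗
  BO → possible child types {O, A, B, AB} ✓
  OO → possible child types {O, A} ✓

AO, BO, OO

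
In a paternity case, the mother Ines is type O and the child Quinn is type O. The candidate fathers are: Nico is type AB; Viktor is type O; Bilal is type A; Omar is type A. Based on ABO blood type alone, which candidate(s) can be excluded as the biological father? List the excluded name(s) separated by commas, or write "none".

A candidate is excluded only if no genotype consistent with his phenotype could produce a type O child with a type O mother.
Nico (type AB): no genotype consistent with that phenotype can produce a type-O child with a type-O mother.

Nico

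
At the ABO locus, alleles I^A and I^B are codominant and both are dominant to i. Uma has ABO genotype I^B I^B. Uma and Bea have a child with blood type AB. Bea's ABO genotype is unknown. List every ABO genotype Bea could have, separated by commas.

For each candidate genotype of Bea, check whether crossing it with I^B I^B can produce every observed child phenotype.
  I^A I^A → possible child types {AB} ✓
  I^A I^B → possible child types {B, AB} ✓
  I^A i → possible child types {B, AB} ✓
  I^B I^B → possible child types {B} ✗
  I^B i → possible child types {B} ✗
  i i → possible child types {B} ✗

I^A I^A, I^A I^B, I^A i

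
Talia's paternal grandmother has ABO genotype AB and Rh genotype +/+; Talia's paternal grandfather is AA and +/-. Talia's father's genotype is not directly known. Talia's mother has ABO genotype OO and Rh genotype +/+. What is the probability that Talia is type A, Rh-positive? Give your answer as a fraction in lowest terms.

Talia's father's ABO genotype from AB × AA: 1/2 AA, 1/2 AB.
Crossing each possibility with the mother OO and summing P(type A): 1/2·1 + 1/2·1/2 = 3/4.
Similarly for Rh via the father's Rh distribution: P(Rh+) = 1.
Independent loci: 3/4 × 1 = 3/4.

3/4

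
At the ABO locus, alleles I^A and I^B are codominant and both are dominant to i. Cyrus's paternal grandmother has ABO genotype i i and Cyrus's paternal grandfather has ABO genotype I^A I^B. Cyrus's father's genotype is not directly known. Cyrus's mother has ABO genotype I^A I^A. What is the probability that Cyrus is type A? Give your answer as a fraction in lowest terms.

3/4

Cyrus's father's ABO genotype from i i × I^A I^B: 1/2 I^A i, 1/2 I^B i.
Crossing each possibility with the mother I^A I^A and summing P(type A): 1/2·1 + 1/2·1/2 = 3/4.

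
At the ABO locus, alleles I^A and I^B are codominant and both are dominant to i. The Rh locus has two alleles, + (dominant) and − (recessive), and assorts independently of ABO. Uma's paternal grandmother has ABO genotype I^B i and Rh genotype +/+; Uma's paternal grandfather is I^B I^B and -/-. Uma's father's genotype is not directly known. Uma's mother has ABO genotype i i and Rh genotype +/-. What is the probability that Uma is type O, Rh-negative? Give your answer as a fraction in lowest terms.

Uma's father's ABO genotype from I^B i × I^B I^B: 1/2 I^B I^B, 1/2 I^B i.
Crossing each possibility with the mother i i and summing P(type O): 1/2·0 + 1/2·1/2 = 1/4.
Similarly for Rh via the father's Rh distribution: P(Rh-) = 1/4.
Independent loci: 1/4 × 1/4 = 1/16.

1/16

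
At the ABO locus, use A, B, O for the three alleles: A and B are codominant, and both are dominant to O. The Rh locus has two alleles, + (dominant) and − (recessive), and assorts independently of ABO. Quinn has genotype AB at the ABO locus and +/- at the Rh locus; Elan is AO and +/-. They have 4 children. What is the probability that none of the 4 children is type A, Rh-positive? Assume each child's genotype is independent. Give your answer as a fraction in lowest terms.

625/4096

ABO cross AB × AO → 1/2 A, 1/4 B, 1/4 AB.
Rh cross +/- × +/- → 3/4 Rh+, 1/4 Rh-; so P(type A, Rh-positive) = 1/2 × 3/4 = 3/8 per child.
P(not type A, Rh-positive) = 5/8 for one child; (5/8)^4 = 625/4096.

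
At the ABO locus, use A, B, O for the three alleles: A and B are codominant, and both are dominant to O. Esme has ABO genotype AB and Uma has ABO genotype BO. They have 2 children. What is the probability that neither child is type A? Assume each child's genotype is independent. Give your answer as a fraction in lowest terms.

ABO cross AB × BO → 1/4 A, 1/2 B, 1/4 AB.
So P(type A) = 1/4 per child.
P(not type A) = 3/4 for one child; (3/4)^2 = 9/16.

9/16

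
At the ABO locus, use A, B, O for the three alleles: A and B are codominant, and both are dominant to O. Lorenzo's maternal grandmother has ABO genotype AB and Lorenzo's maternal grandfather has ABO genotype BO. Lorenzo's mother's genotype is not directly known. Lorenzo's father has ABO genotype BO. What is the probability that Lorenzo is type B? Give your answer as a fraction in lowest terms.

Lorenzo's mother's ABO genotype from AB × BO: 1/4 AB, 1/4 AO, 1/4 BB, 1/4 BO.
Crossing each possibility with the father BO and summing P(type B): 1/4·1/2 + 1/4·1/4 + 1/4·1 + 1/4·3/4 = 5/8.

5/8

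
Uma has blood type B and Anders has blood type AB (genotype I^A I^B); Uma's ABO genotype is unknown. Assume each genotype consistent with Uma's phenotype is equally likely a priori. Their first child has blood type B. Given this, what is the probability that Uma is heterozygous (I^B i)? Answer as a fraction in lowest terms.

Possible genotypes: Uma ∈ {I^B I^B, I^B i}; Anders ∈ {I^A I^B}.
Weight each parental genotype pair by prior × P(type-B child):
  I^B I^B × I^A I^B: posterior weight 1/2.
  I^B i × I^A I^B: posterior weight 1/2.
Sum the posterior weight over pairs where Uma is I^B i: 1/2.

1/2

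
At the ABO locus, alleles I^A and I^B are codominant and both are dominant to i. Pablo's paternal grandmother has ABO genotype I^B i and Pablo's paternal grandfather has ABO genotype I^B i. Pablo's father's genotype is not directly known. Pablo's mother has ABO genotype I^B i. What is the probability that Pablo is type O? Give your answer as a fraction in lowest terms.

1/4

Pablo's father's ABO genotype from I^B i × I^B i: 1/4 I^B I^B, 1/2 I^B i, 1/4 i i.
Crossing each possibility with the mother I^B i and summing P(type O): 1/4·0 + 1/2·1/4 + 1/4·1/2 = 1/4.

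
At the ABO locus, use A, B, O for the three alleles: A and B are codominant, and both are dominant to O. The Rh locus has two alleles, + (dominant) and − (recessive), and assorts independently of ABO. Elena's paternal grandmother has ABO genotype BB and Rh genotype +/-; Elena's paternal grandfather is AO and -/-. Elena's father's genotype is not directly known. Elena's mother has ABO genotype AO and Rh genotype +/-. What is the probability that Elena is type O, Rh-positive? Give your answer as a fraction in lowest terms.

Elena's father's ABO genotype from BB × AO: 1/2 AB, 1/2 BO.
Crossing each possibility with the mother AO and summing P(type O): 1/2·0 + 1/2·1/4 = 1/8.
Similarly for Rh via the father's Rh distribution: P(Rh+) = 5/8.
Independent loci: 1/8 × 5/8 = 5/64.

5/64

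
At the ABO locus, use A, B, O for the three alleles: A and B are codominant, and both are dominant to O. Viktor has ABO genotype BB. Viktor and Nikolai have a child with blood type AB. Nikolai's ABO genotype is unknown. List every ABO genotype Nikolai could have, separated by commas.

For each candidate genotype of Nikolai, check whether crossing it with BB can produce every observed child phenotype.
  AA → possible child types {AB} ✓
  AB → possible child types {B, AB} ✓
  AO → possible child types {B, AB} ✓
  BB → possible child types {B} ✗
  BO → possible child types {B} ✗
  OO → possible child types {B} ✗

AA, AB, AO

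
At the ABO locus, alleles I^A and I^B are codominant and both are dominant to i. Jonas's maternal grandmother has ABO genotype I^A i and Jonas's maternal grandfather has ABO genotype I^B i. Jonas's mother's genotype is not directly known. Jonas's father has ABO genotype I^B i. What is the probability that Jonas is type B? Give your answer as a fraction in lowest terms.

Jonas's mother's ABO genotype from I^A i × I^B i: 1/4 I^A I^B, 1/4 I^A i, 1/4 I^B i, 1/4 i i.
Crossing each possibility with the father I^B i and summing P(type B): 1/4·1/2 + 1/4·1/4 + 1/4·3/4 + 1/4·1/2 = 1/2.

1/2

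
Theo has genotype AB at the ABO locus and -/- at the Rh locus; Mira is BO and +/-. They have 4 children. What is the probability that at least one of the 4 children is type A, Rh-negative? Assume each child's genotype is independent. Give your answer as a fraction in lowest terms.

1695/4096

ABO cross AB × BO → 1/4 A, 1/2 B, 1/4 AB.
Rh cross -/- × +/- → 1/2 Rh+, 1/2 Rh-; so P(type A, Rh-negative) = 1/4 × 1/2 = 1/8 per child.
P(none) = (7/8)^4 = 2401/4096; P(at least one) = 1 − 2401/4096 = 1695/4096.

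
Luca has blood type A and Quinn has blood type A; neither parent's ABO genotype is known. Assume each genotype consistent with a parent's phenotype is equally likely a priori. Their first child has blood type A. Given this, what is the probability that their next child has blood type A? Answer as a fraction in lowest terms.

19/20

Possible genotypes: Luca ∈ {AA, AO}; Quinn ∈ {AA, AO}.
Weight each parental genotype pair by prior × P(type-A child):
  AA × AA: posterior weight 4/15; P(next child type A) = 1.
  AA × AO: posterior weight 4/15; P(next child type A) = 1.
  AO × AA: posterior weight 4/15; P(next child type A) = 1.
  AO × AO: posterior weight 1/5; P(next child type A) = 3/4.
Weighted sum = 19/20.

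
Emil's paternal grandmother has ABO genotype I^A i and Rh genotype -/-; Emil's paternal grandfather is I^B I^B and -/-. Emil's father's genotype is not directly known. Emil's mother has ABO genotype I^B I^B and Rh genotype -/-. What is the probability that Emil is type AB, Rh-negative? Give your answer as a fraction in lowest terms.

1/4

Emil's father's ABO genotype from I^A i × I^B I^B: 1/2 I^A I^B, 1/2 I^B i.
Crossing each possibility with the mother I^B I^B and summing P(type AB): 1/2·1/2 + 1/2·0 = 1/4.
Similarly for Rh via the father's Rh distribution: P(Rh-) = 1.
Independent loci: 1/4 × 1 = 1/4.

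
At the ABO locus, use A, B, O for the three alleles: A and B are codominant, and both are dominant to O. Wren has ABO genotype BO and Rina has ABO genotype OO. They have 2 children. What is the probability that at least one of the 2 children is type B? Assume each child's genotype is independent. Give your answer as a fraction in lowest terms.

3/4

ABO cross BO × OO → 1/2 O, 1/2 B.
So P(type B) = 1/2 per child.
P(none) = (1/2)^2 = 1/4; P(at least one) = 1 − 1/4 = 3/4.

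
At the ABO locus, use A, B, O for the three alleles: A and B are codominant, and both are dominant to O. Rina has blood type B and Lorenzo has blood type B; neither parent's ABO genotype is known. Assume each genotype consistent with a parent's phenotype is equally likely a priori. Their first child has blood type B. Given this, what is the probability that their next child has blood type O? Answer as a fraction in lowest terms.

Possible genotypes: Rina ∈ {BB, BO}; Lorenzo ∈ {BB, BO}.
Weight each parental genotype pair by prior × P(type-B child):
  BB × BB: posterior weight 4/15; P(next child type O) = 0.
  BB × BO: posterior weight 4/15; P(next child type O) = 0.
  BO × BB: posterior weight 4/15; P(next child type O) = 0.
  BO × BO: posterior weight 1/5; P(next child type O) = 1/4.
Weighted sum = 1/20.

1/20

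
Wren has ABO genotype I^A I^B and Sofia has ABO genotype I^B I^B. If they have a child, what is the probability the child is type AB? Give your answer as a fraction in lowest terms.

1/2

ABO cross I^A I^B × I^B I^B → offspring phenotypes: 1/2 B, 1/2 AB.
So P(type AB) = 1/2.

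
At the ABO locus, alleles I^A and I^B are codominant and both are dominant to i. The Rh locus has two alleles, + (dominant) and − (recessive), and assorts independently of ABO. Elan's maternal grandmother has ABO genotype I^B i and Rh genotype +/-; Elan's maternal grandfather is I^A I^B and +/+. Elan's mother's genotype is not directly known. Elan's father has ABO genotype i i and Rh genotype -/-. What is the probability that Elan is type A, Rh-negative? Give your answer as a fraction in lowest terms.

Elan's mother's ABO genotype from I^B i × I^A I^B: 1/4 I^A I^B, 1/4 I^A i, 1/4 I^B I^B, 1/4 I^B i.
Crossing each possibility with the father i i and summing P(type A): 1/4·1/2 + 1/4·1/2 + 1/4·0 + 1/4·0 = 1/4.
Similarly for Rh via the mother's Rh distribution: P(Rh-) = 1/4.
Independent loci: 1/4 × 1/4 = 1/16.

1/16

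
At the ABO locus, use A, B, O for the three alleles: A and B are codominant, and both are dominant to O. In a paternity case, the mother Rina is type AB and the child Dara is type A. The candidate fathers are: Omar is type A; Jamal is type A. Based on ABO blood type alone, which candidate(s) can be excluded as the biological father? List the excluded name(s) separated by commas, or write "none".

A candidate is excluded only if no genotype consistent with his phenotype could produce a type A child with a type AB mother.
Every candidate has at least one consistent genotype combination, so none can be excluded.

none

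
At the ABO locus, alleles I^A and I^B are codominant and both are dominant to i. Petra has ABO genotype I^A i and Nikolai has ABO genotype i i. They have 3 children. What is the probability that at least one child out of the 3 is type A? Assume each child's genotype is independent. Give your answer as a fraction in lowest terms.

7/8

ABO cross I^A i × i i → 1/2 O, 1/2 A.
So P(type A) = 1/2 per child.
P(none) = (1/2)^3 = 1/8; P(at least one) = 1 − 1/8 = 7/8.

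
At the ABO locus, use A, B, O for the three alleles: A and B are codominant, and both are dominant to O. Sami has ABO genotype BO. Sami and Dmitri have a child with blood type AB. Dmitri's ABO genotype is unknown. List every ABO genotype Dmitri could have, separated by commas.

AA, AB, AO

For each candidate genotype of Dmitri, check whether crossing it with BO can produce every observed child phenotype.
  AA → possible child types {A, AB} ✓
  AB → possible child types {A, B, AB} ✓
  AO → possible child types {O, A, B, AB} ✓
  BB → possible child types {B} ✗
  BO → possible child types {O, B} ✗
  OO → possible child types {O, B} ✗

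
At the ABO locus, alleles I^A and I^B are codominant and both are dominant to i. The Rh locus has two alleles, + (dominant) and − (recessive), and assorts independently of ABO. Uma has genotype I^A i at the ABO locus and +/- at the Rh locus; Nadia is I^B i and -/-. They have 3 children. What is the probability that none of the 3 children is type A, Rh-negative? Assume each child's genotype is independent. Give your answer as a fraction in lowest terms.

343/512

ABO cross I^A i × I^B i → 1/4 O, 1/4 A, 1/4 B, 1/4 AB.
Rh cross +/- × -/- → 1/2 Rh+, 1/2 Rh-; so P(type A, Rh-negative) = 1/4 × 1/2 = 1/8 per child.
P(not type A, Rh-negative) = 7/8 for one child; (7/8)^3 = 343/512.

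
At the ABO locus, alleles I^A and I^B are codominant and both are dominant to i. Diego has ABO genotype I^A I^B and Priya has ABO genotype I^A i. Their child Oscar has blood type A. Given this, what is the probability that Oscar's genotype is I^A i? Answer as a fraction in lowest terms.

Cross I^A I^B × I^A i → 1/4 I^A I^A, 1/4 I^A I^B, 1/4 I^A i, 1/4 I^B i.
Type-A genotypes among offspring: I^A I^A (1/4), I^A i (1/4); total 1/2.
P(I^A i | type A) = (1/4) / (1/2) = 1/2.

1/2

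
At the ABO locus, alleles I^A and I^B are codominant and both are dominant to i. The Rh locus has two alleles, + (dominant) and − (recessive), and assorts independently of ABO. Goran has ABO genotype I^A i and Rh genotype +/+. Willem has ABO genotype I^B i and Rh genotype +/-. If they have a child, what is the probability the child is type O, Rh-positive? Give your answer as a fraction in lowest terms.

1/4

ABO cross I^A i × I^B i → offspring phenotypes: 1/4 O, 1/4 A, 1/4 B, 1/4 AB.
Rh cross +/+ × +/- → 1 Rh+.
Independent loci: P(type O, Rh-positive) = 1/4 × 1 = 1/4.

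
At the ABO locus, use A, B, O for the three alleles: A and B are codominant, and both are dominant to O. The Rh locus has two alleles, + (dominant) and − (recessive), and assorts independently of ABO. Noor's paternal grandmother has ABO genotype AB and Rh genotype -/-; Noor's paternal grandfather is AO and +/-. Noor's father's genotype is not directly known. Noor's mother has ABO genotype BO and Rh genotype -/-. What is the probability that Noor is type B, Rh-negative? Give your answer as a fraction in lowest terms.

9/32

Noor's father's ABO genotype from AB × AO: 1/4 AA, 1/4 AB, 1/4 AO, 1/4 BO.
Crossing each possibility with the mother BO and summing P(type B): 1/4·0 + 1/4·1/2 + 1/4·1/4 + 1/4·3/4 = 3/8.
Similarly for Rh via the father's Rh distribution: P(Rh-) = 3/4.
Independent loci: 3/8 × 3/4 = 9/32.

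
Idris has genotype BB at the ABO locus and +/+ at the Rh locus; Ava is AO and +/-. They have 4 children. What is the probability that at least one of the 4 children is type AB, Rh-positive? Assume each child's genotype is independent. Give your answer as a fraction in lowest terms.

ABO cross BB × AO → 1/2 B, 1/2 AB.
Rh cross +/+ × +/- → 1 Rh+; so P(type AB, Rh-positive) = 1/2 × 1 = 1/2 per child.
P(none) = (1/2)^4 = 1/16; P(at least one) = 1 − 1/16 = 15/16.

15/16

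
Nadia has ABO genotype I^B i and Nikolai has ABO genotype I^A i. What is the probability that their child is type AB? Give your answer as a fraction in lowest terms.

ABO cross I^B i × I^A i → offspring phenotypes: 1/4 O, 1/4 A, 1/4 B, 1/4 AB.
So P(type AB) = 1/4.

1/4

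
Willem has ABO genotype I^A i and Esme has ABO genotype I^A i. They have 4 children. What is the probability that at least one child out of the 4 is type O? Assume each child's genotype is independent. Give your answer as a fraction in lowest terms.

175/256

ABO cross I^A i × I^A i → 1/4 O, 3/4 A.
So P(type O) = 1/4 per child.
P(none) = (3/4)^4 = 81/256; P(at least one) = 1 − 81/256 = 175/256.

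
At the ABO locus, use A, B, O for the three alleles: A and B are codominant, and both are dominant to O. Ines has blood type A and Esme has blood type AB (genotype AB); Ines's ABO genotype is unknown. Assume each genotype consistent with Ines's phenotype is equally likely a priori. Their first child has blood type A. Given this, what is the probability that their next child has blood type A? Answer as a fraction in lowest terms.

Possible genotypes: Ines ∈ {AA, AO}; Esme ∈ {AB}.
Weight each parental genotype pair by prior × P(type-A child):
  AA × AB: posterior weight 1/2; P(next child type A) = 1/2.
  AO × AB: posterior weight 1/2; P(next child type A) = 1/2.
Weighted sum = 1/2.

1/2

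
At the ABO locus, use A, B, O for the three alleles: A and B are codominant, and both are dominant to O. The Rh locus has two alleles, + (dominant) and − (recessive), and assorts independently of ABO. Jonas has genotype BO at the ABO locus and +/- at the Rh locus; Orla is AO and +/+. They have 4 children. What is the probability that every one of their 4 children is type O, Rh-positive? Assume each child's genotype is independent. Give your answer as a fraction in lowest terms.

1/256

ABO cross BO × AO → 1/4 O, 1/4 A, 1/4 B, 1/4 AB.
Rh cross +/- × +/+ → 1 Rh+; so P(type O, Rh-positive) = 1/4 × 1 = 1/4 per child.
All 4 independent: (1/4)^4 = 1/256.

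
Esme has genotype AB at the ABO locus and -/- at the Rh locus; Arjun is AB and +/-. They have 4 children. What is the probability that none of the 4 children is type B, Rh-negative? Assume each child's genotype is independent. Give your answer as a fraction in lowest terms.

ABO cross AB × AB → 1/4 A, 1/4 B, 1/2 AB.
Rh cross -/- × +/- → 1/2 Rh+, 1/2 Rh-; so P(type B, Rh-negative) = 1/4 × 1/2 = 1/8 per child.
P(not type B, Rh-negative) = 7/8 for one child; (7/8)^4 = 2401/4096.

2401/4096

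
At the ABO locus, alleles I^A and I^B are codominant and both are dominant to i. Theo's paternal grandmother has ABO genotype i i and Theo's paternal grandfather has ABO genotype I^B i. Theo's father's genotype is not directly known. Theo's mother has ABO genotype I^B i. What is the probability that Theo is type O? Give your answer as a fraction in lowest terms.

Theo's father's ABO genotype from i i × I^B i: 1/2 I^B i, 1/2 i i.
Crossing each possibility with the mother I^B i and summing P(type O): 1/2·1/4 + 1/2·1/2 = 3/8.

3/8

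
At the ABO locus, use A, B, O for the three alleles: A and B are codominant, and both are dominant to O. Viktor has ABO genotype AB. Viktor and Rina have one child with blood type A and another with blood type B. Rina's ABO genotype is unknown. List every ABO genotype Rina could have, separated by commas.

AB, AO, BO, OO

For each candidate genotype of Rina, check whether crossing it with AB can produce every observed child phenotype.
  AA → possible child types {A, AB} ✗
  AB → possible child types {A, B, AB} ✓
  AO → possible child types {A, B, AB} ✓
  BB → possible child types {B, AB} ✗
  BO → possible child types {A, B, AB} ✓
  OO → possible child types {A, B} ✓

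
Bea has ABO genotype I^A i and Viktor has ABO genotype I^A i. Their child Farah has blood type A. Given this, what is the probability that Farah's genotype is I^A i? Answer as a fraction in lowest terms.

Cross I^A i × I^A i → 1/4 I^A I^A, 1/2 I^A i, 1/4 i i.
Type-A genotypes among offspring: I^A I^A (1/4), I^A i (1/2); total 3/4.
P(I^A i | type A) = (1/2) / (3/4) = 2/3.

2/3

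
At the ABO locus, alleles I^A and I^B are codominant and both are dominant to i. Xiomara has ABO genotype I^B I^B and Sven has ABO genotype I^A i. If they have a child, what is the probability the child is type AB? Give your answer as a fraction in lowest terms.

1/2

ABO cross I^B I^B × I^A i → offspring phenotypes: 1/2 B, 1/2 AB.
So P(type AB) = 1/2.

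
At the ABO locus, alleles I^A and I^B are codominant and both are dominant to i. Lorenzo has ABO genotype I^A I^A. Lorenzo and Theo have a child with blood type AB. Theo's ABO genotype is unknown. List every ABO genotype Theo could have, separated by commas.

For each candidate genotype of Theo, check whether crossing it with I^A I^A can produce every observed child phenotype.
  I^A I^A → possible child types {A} ✗
  I^A I^B → possible child types {A, AB} ✓
  I^A i → possible child types {A} ✗
  I^B I^B → possible child types {AB} ✓
  I^B i → possible child types {A, AB} ✓
  i i → possible child types {A} ✗

I^A I^B, I^B I^B, I^B i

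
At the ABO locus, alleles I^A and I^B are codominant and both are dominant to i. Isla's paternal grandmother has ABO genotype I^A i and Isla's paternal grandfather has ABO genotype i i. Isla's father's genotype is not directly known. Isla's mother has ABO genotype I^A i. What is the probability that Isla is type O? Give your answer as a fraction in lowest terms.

Isla's father's ABO genotype from I^A i × i i: 1/2 I^A i, 1/2 i i.
Crossing each possibility with the mother I^A i and summing P(type O): 1/2·1/4 + 1/2·1/2 = 3/8.

3/8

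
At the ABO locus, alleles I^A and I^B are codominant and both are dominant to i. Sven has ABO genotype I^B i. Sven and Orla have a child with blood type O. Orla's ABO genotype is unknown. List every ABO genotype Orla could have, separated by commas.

For each candidate genotype of Orla, check whether crossing it with I^B i can produce every observed child phenotype.
  I^A I^A → possible child types {A, AB} ✗
  I^A I^B → possible child types {A, B, AB} ✗
  I^A i → possible child types {O, A, B, AB} ✓
  I^B I^B → possible child types {B} ✗
  I^B i → possible child types {O, B} ✓
  i i → possible child types {O, B} ✓

I^A i, I^B i, i i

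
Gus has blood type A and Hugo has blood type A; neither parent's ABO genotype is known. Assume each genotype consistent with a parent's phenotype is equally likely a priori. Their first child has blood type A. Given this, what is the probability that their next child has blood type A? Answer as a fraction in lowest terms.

19/20

Possible genotypes: Gus ∈ {AA, AO}; Hugo ∈ {AA, AO}.
Weight each parental genotype pair by prior × P(type-A child):
  AA × AA: posterior weight 4/15; P(next child type A) = 1.
  AA × AO: posterior weight 4/15; P(next child type A) = 1.
  AO × AA: posterior weight 4/15; P(next child type A) = 1.
  AO × AO: posterior weight 1/5; P(next child type A) = 3/4.
Weighted sum = 19/20.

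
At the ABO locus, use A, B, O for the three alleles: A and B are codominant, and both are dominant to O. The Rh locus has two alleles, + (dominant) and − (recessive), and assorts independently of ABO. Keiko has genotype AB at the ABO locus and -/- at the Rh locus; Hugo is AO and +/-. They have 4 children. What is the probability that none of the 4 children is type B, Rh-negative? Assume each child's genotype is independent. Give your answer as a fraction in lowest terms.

2401/4096

ABO cross AB × AO → 1/2 A, 1/4 B, 1/4 AB.
Rh cross -/- × +/- → 1/2 Rh+, 1/2 Rh-; so P(type B, Rh-negative) = 1/4 × 1/2 = 1/8 per child.
P(not type B, Rh-negative) = 7/8 for one child; (7/8)^4 = 2401/4096.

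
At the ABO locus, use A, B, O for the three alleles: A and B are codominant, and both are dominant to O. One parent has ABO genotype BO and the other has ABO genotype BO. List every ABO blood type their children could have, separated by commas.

Gametes from BO × BO give offspring ABO genotypes BB, BO, OO, i.e. phenotypes O, B.

O, B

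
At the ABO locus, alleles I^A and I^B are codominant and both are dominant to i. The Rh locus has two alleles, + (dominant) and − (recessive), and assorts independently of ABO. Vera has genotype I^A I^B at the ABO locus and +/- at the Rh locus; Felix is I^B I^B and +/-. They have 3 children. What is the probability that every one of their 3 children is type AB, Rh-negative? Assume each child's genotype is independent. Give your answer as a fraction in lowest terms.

1/512

ABO cross I^A I^B × I^B I^B → 1/2 B, 1/2 AB.
Rh cross +/- × +/- → 3/4 Rh+, 1/4 Rh-; so P(type AB, Rh-negative) = 1/2 × 1/4 = 1/8 per child.
All 3 independent: (1/8)^3 = 1/512.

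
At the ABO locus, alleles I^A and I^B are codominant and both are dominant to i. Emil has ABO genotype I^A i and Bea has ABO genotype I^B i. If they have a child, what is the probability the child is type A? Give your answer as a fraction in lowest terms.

ABO cross I^A i × I^B i → offspring phenotypes: 1/4 O, 1/4 A, 1/4 B, 1/4 AB.
So P(type A) = 1/4.

1/4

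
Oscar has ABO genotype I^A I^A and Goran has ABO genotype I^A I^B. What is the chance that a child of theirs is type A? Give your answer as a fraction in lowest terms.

1/2

ABO cross I^A I^A × I^A I^B → offspring phenotypes: 1/2 A, 1/2 AB.
So P(type A) = 1/2.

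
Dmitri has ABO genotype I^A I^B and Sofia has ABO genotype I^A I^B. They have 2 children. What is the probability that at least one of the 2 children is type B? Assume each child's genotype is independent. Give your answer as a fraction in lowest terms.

7/16

ABO cross I^A I^B × I^A I^B → 1/4 A, 1/4 B, 1/2 AB.
So P(type B) = 1/4 per child.
P(none) = (3/4)^2 = 9/16; P(at least one) = 1 − 9/16 = 7/16.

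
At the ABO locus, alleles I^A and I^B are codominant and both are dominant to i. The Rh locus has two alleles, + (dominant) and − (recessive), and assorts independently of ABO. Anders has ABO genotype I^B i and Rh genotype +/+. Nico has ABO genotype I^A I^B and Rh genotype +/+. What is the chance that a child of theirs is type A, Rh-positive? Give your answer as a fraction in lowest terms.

ABO cross I^B i × I^A I^B → offspring phenotypes: 1/4 A, 1/2 B, 1/4 AB.
Rh cross +/+ × +/+ → 1 Rh+.
Independent loci: P(type A, Rh-positive) = 1/4 × 1 = 1/4.

1/4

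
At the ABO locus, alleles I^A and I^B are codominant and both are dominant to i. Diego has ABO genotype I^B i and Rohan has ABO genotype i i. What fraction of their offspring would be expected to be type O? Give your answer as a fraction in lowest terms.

ABO cross I^B i × i i → offspring phenotypes: 1/2 O, 1/2 B.
So P(type O) = 1/2.

1/2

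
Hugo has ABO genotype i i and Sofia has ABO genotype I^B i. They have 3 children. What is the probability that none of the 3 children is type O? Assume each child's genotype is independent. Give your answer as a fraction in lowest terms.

ABO cross i i × I^B i → 1/2 O, 1/2 B.
So P(type O) = 1/2 per child.
P(not type O) = 1/2 for one child; (1/2)^3 = 1/8.

1/8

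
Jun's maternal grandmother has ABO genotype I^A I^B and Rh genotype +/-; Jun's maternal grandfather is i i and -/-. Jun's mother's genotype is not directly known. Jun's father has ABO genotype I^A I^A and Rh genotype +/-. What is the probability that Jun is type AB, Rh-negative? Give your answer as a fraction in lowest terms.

3/32

Jun's mother's ABO genotype from I^A I^B × i i: 1/2 I^A i, 1/2 I^B i.
Crossing each possibility with the father I^A I^A and summing P(type AB): 1/2·0 + 1/2·1/2 = 1/4.
Similarly for Rh via the mother's Rh distribution: P(Rh-) = 3/8.
Independent loci: 1/4 × 3/8 = 3/32.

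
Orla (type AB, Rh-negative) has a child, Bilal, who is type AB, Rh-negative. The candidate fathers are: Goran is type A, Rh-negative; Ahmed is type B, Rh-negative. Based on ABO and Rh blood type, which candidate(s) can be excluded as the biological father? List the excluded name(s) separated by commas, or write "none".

A candidate is excluded only if no genotype consistent with his phenotype could produce a type AB, Rh-negative child with a type AB, Rh-negative mother.
Every candidate has at least one consistent genotype combination, so none can be excluded.

none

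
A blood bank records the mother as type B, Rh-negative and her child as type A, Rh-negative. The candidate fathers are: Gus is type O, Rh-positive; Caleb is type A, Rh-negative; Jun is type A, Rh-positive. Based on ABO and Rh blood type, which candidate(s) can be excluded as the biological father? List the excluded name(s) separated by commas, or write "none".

Gus

A candidate is excluded only if no genotype consistent with his phenotype could produce a type A, Rh-negative child with a type B, Rh-negative mother.
Gus (type O, Rh+): no genotype consistent with that phenotype can produce a type-A Rh- child with a type-B mother.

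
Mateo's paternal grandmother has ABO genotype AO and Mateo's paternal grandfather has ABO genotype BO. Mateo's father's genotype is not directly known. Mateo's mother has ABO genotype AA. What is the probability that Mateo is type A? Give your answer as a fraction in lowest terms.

Mateo's father's ABO genotype from AO × BO: 1/4 AB, 1/4 AO, 1/4 BO, 1/4 OO.
Crossing each possibility with the mother AA and summing P(type A): 1/4·1/2 + 1/4·1 + 1/4·1/2 + 1/4·1 = 3/4.

3/4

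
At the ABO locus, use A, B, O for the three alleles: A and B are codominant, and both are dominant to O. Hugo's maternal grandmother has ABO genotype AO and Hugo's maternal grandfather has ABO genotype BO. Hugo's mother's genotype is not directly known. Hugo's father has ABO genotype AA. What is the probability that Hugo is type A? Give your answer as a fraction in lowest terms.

3/4

Hugo's mother's ABO genotype from AO × BO: 1/4 AB, 1/4 AO, 1/4 BO, 1/4 OO.
Crossing each possibility with the father AA and summing P(type A): 1/4·1/2 + 1/4·1 + 1/4·1/2 + 1/4·1 = 3/4.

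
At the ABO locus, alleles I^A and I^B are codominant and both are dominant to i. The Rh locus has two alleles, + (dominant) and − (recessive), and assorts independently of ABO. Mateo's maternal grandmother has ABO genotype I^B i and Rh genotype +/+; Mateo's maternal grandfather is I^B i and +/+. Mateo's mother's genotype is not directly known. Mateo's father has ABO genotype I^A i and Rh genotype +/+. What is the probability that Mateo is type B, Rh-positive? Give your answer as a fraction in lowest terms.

Mateo's mother's ABO genotype from I^B i × I^B i: 1/4 I^B I^B, 1/2 I^B i, 1/4 i i.
Crossing each possibility with the father I^A i and summing P(type B): 1/4·1/2 + 1/2·1/4 + 1/4·0 = 1/4.
Similarly for Rh via the mother's Rh distribution: P(Rh+) = 1.
Independent loci: 1/4 × 1 = 1/4.

1/4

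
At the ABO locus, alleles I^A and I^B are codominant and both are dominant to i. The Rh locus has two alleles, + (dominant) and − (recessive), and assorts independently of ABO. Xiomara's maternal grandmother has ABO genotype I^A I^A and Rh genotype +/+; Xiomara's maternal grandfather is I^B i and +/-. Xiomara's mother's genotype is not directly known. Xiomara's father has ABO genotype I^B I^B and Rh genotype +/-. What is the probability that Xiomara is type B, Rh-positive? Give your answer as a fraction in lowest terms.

7/16

Xiomara's mother's ABO genotype from I^A I^A × I^B i: 1/2 I^A I^B, 1/2 I^A i.
Crossing each possibility with the father I^B I^B and summing P(type B): 1/2·1/2 + 1/2·1/2 = 1/2.
Similarly for Rh via the mother's Rh distribution: P(Rh+) = 7/8.
Independent loci: 1/2 × 7/8 = 7/16.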